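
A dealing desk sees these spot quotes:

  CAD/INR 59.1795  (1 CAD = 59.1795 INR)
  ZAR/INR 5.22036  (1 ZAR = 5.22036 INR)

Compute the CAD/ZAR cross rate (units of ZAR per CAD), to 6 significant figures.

1 CAD × 59.1795 = 59.1795 INR
59.1795 INR ÷ 5.22036 = 11.3363 ZAR

CAD/ZAR = 11.3363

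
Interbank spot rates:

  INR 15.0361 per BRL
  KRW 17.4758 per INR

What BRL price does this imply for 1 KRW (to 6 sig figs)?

KRW/BRL = 0.00380564

1 KRW ÷ 17.4758 = 0.057222 INR
0.057222 INR ÷ 15.0361 = 0.00380564 BRL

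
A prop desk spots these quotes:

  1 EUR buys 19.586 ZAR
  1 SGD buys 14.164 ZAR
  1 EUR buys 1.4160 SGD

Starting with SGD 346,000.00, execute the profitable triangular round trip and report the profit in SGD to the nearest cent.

Profit: SGD 8,306.83

Profitable loop is SGD → ZAR → EUR → SGD:
SGD 346,000.00 × 14.164 = ZAR 4,900,744.00
ZAR 4,900,744.00 ÷ 19.586 = EUR 250,216.69
EUR 250,216.69 × 1.4160 = SGD 354,306.83
Profit = SGD 354,306.83 − SGD 346,000.00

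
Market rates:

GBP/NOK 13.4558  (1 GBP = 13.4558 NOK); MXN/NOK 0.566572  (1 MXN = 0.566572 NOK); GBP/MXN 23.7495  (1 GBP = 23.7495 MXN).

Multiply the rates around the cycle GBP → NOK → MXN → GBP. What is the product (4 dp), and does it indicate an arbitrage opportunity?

Around GBP → NOK → MXN → GBP: 1 × 13.4558 ÷ 0.566572 ÷ 23.7495 = 1.000000
Product ≈ 1 (deviation 0.000%, within rounding noise).

1.0000 (no arbitrage)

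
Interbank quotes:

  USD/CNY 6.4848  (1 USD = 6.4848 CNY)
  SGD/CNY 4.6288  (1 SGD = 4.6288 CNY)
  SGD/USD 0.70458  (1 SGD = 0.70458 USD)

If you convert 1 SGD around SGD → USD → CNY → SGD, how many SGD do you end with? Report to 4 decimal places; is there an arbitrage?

Around SGD → USD → CNY → SGD: 1 × 0.70458 × 6.4848 ÷ 4.6288 = 0.987094
Product < 1; profitable direction is SGD → CNY → USD → SGD.

0.9871 (arbitrage exists)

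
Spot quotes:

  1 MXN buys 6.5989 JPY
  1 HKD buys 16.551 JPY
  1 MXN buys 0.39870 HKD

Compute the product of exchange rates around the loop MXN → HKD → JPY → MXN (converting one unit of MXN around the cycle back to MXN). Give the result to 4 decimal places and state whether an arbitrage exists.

Around MXN → HKD → JPY → MXN: 1 × 0.39870 × 16.551 ÷ 6.5989 = 0.999998
Product ≈ 1 (deviation 0.000%, within rounding noise).

1.0000 (no arbitrage)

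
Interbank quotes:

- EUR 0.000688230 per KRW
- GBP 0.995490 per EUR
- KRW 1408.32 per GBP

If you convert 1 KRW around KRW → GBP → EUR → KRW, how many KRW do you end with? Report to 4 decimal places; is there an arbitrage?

Around KRW → GBP → EUR → KRW: 1 ÷ 1408.32 ÷ 0.995490 ÷ 0.000688230 = 1.036402
Product > 1; profitable direction is KRW → GBP → EUR → KRW.

1.0364 (arbitrage exists)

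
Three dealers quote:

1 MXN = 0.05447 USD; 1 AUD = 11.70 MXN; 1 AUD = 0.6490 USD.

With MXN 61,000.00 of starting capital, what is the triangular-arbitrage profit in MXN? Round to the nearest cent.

Profitable loop is MXN → AUD → USD → MXN:
MXN 61,000.00 ÷ 11.70 = AUD 5,213.68
AUD 5,213.68 × 0.6490 = USD 3,383.68
USD 3,383.68 ÷ 0.05447 = MXN 62,119.98
Profit = MXN 62,119.98 − MXN 61,000.00

Profit: MXN 1,119.98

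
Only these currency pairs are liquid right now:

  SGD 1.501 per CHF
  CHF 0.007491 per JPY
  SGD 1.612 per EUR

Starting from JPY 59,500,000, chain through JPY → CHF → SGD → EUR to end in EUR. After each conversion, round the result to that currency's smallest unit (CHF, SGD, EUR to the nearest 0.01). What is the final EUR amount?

JPY 59,500,000 × 0.007491 = CHF 445,714.50
CHF 445,714.50 × 1.501 = SGD 669,017.46
SGD 669,017.46 ÷ 1.612 = EUR 415,023.24

EUR 415,023.24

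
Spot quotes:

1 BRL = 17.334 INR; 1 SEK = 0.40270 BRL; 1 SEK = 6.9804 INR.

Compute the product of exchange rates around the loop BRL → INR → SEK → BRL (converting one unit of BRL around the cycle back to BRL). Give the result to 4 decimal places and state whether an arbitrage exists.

1.0000 (no arbitrage)

Around BRL → INR → SEK → BRL: 1 × 17.334 ÷ 6.9804 × 0.40270 = 1.000000
Product ≈ 1 (deviation 0.000%, within rounding noise).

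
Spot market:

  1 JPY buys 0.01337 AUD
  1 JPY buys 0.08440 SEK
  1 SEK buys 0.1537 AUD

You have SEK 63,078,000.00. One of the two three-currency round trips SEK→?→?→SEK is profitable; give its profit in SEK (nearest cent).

Profit: SEK 1,933,922.35

Profitable loop is SEK → JPY → AUD → SEK:
SEK 63,078,000.00 ÷ 0.08440 = JPY 747,369,668
JPY 747,369,668 × 0.01337 = AUD 9,992,332.46
AUD 9,992,332.46 ÷ 0.1537 = SEK 65,011,922.35
Profit = SEK 65,011,922.35 − SEK 63,078,000.00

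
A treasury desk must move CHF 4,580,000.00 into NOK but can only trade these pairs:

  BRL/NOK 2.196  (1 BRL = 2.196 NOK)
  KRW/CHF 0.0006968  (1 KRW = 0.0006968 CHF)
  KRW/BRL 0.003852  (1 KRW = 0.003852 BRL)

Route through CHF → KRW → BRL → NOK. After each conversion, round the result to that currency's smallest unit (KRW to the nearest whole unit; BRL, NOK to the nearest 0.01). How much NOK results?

CHF 4,580,000.00 ÷ 0.0006968 = KRW 6,572,904,707
KRW 6,572,904,707 × 0.003852 = BRL 25,318,828.93
BRL 25,318,828.93 × 2.196 = NOK 55,600,148.33

NOK 55,600,148.33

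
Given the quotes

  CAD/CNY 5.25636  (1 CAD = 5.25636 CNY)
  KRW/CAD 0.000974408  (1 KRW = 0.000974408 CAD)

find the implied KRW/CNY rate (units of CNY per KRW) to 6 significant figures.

1 KRW × 0.000974408 = 0.000974408 CAD
0.000974408 CAD × 5.25636 = 0.00512184 CNY

KRW/CNY = 0.00512184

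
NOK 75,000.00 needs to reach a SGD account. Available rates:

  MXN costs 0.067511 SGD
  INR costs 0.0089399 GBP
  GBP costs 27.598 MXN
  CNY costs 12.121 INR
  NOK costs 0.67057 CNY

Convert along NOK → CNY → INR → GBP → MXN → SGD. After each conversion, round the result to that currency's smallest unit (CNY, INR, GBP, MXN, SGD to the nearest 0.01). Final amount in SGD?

SGD 10,153.80

NOK 75,000.00 × 0.67057 = CNY 50,292.75
CNY 50,292.75 × 12.121 = INR 609,598.42
INR 609,598.42 × 0.0089399 = GBP 5,449.75
GBP 5,449.75 × 27.598 = MXN 150,402.20
MXN 150,402.20 × 0.067511 = SGD 10,153.80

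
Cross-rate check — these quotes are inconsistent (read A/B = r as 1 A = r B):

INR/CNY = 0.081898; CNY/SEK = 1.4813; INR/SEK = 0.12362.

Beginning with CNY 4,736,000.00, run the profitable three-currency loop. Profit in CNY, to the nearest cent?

Profitable loop is CNY → INR → SEK → CNY:
CNY 4,736,000.00 ÷ 0.081898 = INR 57,828,029.99
INR 57,828,029.99 × 0.12362 = SEK 7,148,701.07
SEK 7,148,701.07 ÷ 1.4813 = CNY 4,825,964.40
Profit = CNY 4,825,964.40 − CNY 4,736,000.00

Profit: CNY 89,964.40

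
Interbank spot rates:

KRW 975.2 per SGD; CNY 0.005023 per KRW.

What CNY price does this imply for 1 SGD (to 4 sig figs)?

SGD/CNY = 4.898

1 SGD × 975.2 = 975.2 KRW
975.2 KRW × 0.005023 = 4.89843 CNY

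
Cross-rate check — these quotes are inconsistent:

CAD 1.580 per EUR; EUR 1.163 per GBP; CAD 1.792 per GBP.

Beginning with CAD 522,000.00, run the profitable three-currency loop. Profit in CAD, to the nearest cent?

Profitable loop is CAD → GBP → EUR → CAD:
CAD 522,000.00 ÷ 1.792 = GBP 291,294.64
GBP 291,294.64 × 1.163 = EUR 338,775.67
EUR 338,775.67 × 1.580 = CAD 535,265.56
Profit = CAD 535,265.56 − CAD 522,000.00

Profit: CAD 13,265.56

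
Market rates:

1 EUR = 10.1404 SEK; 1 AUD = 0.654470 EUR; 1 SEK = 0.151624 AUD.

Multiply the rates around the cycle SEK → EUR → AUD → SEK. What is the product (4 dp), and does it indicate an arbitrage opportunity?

0.9938 (arbitrage exists)

Around SEK → EUR → AUD → SEK: 1 ÷ 10.1404 ÷ 0.654470 ÷ 0.151624 = 0.993773
Product < 1; profitable direction is SEK → AUD → EUR → SEK.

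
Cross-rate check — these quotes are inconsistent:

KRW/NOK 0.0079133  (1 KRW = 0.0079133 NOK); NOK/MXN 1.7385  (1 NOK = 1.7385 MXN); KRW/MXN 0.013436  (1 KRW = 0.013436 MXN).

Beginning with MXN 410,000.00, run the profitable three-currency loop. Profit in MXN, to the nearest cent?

Profit: MXN 9,803.63

Profitable loop is MXN → KRW → NOK → MXN:
MXN 410,000.00 ÷ 0.013436 = KRW 30,515,034
KRW 30,515,034 × 0.0079133 = NOK 241,474.62
NOK 241,474.62 × 1.7385 = MXN 419,803.63
Profit = MXN 419,803.63 − MXN 410,000.00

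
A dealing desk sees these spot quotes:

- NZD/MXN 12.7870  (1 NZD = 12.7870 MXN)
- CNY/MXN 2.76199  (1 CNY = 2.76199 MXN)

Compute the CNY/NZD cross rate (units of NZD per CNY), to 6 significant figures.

CNY/NZD = 0.216000

1 CNY × 2.76199 = 2.76199 MXN
2.76199 MXN ÷ 12.7870 = 0.216 NZD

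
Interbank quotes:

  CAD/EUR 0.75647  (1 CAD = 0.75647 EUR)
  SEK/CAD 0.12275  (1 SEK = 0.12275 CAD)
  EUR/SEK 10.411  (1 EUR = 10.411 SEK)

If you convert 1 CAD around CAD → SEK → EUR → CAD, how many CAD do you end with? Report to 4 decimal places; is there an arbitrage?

1.0344 (arbitrage exists)

Around CAD → SEK → EUR → CAD: 1 ÷ 0.12275 ÷ 10.411 ÷ 0.75647 = 1.034414
Product > 1; profitable direction is CAD → SEK → EUR → CAD.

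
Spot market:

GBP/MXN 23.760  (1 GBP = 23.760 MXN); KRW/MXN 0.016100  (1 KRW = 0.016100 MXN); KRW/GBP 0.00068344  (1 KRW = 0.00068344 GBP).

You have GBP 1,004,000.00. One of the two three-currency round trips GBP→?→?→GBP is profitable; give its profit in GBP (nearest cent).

Profitable loop is GBP → MXN → KRW → GBP:
GBP 1,004,000.00 × 23.760 = MXN 23,855,040.00
MXN 23,855,040.00 ÷ 0.016100 = KRW 1,481,679,503
KRW 1,481,679,503 × 0.00068344 = GBP 1,012,639.04
Profit = GBP 1,012,639.04 − GBP 1,004,000.00

Profit: GBP 8,639.04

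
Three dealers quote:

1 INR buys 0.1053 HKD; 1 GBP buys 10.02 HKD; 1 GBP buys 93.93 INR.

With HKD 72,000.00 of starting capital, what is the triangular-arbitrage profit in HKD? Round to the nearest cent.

Profitable loop is HKD → INR → GBP → HKD:
HKD 72,000.00 ÷ 0.1053 = INR 683,760.68
INR 683,760.68 ÷ 93.93 = GBP 7,279.47
GBP 7,279.47 × 10.02 = HKD 72,940.30
Profit = HKD 72,940.30 − HKD 72,000.00

Profit: HKD 940.30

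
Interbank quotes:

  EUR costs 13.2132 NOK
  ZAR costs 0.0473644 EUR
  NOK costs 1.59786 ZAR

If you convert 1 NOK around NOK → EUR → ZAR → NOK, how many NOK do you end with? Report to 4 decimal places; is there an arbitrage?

Around NOK → EUR → ZAR → NOK: 1 ÷ 13.2132 ÷ 0.0473644 ÷ 1.59786 = 1.000003
Product ≈ 1 (deviation 0.000%, within rounding noise).

1.0000 (no arbitrage)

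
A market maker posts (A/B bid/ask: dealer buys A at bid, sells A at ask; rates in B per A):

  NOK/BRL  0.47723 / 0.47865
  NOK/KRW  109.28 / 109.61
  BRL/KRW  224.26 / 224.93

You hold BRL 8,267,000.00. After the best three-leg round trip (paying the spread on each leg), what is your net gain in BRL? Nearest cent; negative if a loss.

Best loop BRL → NOK → KRW → BRL:
BRL 8,267,000.00 ÷ 0.47865 (buy NOK at ask) = NOK 17,271,492.74
NOK 17,271,492.74 × 109.28 (sell NOK at bid) = KRW 1,887,428,727
KRW 1,887,428,727 ÷ 224.93 (buy BRL at ask) = BRL 8,391,182.71

Net profit: BRL 124,182.71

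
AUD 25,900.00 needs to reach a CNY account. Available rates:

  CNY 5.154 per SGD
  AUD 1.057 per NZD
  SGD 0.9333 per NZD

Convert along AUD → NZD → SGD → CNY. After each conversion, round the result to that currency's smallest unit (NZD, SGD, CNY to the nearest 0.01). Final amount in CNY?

CNY 117,866.52

AUD 25,900.00 ÷ 1.057 = NZD 24,503.31
NZD 24,503.31 × 0.9333 = SGD 22,868.94
SGD 22,868.94 × 5.154 = CNY 117,866.52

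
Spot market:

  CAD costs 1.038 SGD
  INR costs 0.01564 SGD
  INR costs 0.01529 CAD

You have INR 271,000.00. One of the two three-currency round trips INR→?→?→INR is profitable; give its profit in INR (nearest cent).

Profitable loop is INR → CAD → SGD → INR:
INR 271,000.00 × 0.01529 = CAD 4,143.59
CAD 4,143.59 × 1.038 = SGD 4,301.05
SGD 4,301.05 ÷ 0.01564 = INR 275,002.97
Profit = INR 275,002.97 − INR 271,000.00

Profit: INR 4,002.97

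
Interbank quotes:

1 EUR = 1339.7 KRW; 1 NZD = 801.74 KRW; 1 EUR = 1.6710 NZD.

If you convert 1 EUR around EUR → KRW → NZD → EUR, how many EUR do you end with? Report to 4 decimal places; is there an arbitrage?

1.0000 (no arbitrage)

Around EUR → KRW → NZD → EUR: 1 × 1339.7 ÷ 801.74 ÷ 1.6710 = 0.999994
Product ≈ 1 (deviation 0.001%, within rounding noise).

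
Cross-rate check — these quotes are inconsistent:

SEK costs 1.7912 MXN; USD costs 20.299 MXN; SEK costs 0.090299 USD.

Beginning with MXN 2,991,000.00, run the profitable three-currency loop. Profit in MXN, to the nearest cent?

Profitable loop is MXN → SEK → USD → MXN:
MXN 2,991,000.00 ÷ 1.7912 = SEK 1,669,830.28
SEK 1,669,830.28 × 0.090299 = USD 150,784.00
USD 150,784.00 × 20.299 = MXN 3,060,764.51
Profit = MXN 3,060,764.51 − MXN 2,991,000.00

Profit: MXN 69,764.51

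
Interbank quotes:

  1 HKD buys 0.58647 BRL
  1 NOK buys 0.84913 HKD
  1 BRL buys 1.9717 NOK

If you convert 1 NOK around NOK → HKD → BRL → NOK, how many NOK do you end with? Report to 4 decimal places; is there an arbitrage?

Around NOK → HKD → BRL → NOK: 1 × 0.84913 × 0.58647 × 1.9717 = 0.981885
Product < 1; profitable direction is NOK → BRL → HKD → NOK.

0.9819 (arbitrage exists)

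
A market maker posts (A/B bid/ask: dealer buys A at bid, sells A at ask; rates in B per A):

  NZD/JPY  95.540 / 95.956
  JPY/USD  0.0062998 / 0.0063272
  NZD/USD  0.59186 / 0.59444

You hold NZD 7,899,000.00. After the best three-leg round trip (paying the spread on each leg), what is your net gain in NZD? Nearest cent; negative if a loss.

Best loop NZD → JPY → USD → NZD:
NZD 7,899,000.00 × 95.540 (sell NZD at bid) = JPY 754,670,460
JPY 754,670,460 × 0.0062998 (sell JPY at bid) = USD 4,754,272.96
USD 4,754,272.96 ÷ 0.59444 (buy NZD at ask) = NZD 7,997,902.17

Net profit: NZD 98,902.17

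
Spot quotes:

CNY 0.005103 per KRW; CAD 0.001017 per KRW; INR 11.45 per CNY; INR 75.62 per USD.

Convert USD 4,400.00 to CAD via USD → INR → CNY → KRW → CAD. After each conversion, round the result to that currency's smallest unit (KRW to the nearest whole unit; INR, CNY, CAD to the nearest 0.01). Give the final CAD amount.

CAD 5,791.34

USD 4,400.00 × 75.62 = INR 332,728.00
INR 332,728.00 ÷ 11.45 = CNY 29,059.21
CNY 29,059.21 ÷ 0.005103 = KRW 5,694,535
KRW 5,694,535 × 0.001017 = CAD 5,791.34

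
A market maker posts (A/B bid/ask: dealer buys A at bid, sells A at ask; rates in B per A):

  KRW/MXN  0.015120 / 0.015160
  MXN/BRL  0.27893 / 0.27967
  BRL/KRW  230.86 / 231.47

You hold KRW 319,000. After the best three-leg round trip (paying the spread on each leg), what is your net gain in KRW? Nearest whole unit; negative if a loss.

Best loop KRW → BRL → MXN → KRW:
KRW 319,000 ÷ 231.47 (buy BRL at ask) = BRL 1,378.15
BRL 1,378.15 ÷ 0.27967 (buy MXN at ask) = MXN 4,927.77
MXN 4,927.77 ÷ 0.015160 (buy KRW at ask) = KRW 325,051

Net profit: KRW 6,051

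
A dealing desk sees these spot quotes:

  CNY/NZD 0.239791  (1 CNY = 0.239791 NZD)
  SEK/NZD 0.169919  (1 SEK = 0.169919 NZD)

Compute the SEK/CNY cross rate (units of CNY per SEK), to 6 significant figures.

1 SEK × 0.169919 = 0.169919 NZD
0.169919 NZD ÷ 0.239791 = 0.708613 CNY

SEK/CNY = 0.708613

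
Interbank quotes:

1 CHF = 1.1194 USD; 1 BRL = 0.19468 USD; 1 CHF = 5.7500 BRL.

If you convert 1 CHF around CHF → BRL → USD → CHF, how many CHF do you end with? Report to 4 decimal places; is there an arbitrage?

1.0000 (no arbitrage)

Around CHF → BRL → USD → CHF: 1 × 5.7500 × 0.19468 ÷ 1.1194 = 1.000009
Product ≈ 1 (deviation 0.001%, within rounding noise).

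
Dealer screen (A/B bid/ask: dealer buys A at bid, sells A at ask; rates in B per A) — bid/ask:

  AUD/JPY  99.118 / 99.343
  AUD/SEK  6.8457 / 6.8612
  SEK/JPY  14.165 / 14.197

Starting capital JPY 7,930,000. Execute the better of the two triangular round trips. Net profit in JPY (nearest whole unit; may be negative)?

Best loop JPY → SEK → AUD → JPY:
JPY 7,930,000 ÷ 14.197 (buy SEK at ask) = SEK 558,568.71
SEK 558,568.71 ÷ 6.8612 (buy AUD at ask) = AUD 81,409.77
AUD 81,409.77 × 99.118 (sell AUD at bid) = JPY 8,069,174

Net profit: JPY 139,174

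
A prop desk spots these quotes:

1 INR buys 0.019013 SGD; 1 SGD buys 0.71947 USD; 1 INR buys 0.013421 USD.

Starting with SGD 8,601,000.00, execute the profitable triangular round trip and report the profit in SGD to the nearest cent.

Profitable loop is SGD → USD → INR → SGD:
SGD 8,601,000.00 × 0.71947 = USD 6,188,161.47
USD 6,188,161.47 ÷ 0.013421 = INR 461,080,505.92
INR 461,080,505.92 × 0.019013 = SGD 8,766,523.66
Profit = SGD 8,766,523.66 − SGD 8,601,000.00

Profit: SGD 165,523.66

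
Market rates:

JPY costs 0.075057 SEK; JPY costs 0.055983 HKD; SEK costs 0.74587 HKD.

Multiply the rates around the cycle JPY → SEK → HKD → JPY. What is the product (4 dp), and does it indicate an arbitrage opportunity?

Around JPY → SEK → HKD → JPY: 1 × 0.075057 × 0.74587 ÷ 0.055983 = 0.999996
Product ≈ 1 (deviation 0.000%, within rounding noise).

1.0000 (no arbitrage)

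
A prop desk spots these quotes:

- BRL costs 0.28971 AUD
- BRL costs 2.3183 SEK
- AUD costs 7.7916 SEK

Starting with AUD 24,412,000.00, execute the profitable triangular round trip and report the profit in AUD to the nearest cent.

Profitable loop is AUD → BRL → SEK → AUD:
AUD 24,412,000.00 ÷ 0.28971 = BRL 84,263,573.92
BRL 84,263,573.92 × 2.3183 = SEK 195,348,243.42
SEK 195,348,243.42 ÷ 7.7916 = AUD 25,071,646.83
Profit = AUD 25,071,646.83 − AUD 24,412,000.00

Profit: AUD 659,646.83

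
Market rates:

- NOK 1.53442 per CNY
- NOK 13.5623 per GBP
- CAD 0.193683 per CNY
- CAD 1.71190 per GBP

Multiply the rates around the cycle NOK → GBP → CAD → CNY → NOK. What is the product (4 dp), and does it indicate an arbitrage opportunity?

Around NOK → GBP → CAD → CNY → NOK: 1 ÷ 13.5623 × 1.71190 ÷ 0.193683 × 1.53442 = 0.999995
Product ≈ 1 (deviation 0.001%, within rounding noise).

1.0000 (no arbitrage)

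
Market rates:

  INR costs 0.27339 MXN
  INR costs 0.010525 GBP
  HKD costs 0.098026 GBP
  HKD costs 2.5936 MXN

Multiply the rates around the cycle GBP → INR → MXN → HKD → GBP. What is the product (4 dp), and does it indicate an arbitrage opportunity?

0.9817 (arbitrage exists)

Around GBP → INR → MXN → HKD → GBP: 1 ÷ 0.010525 × 0.27339 ÷ 2.5936 × 0.098026 = 0.981745
Product < 1; profitable direction is GBP → HKD → MXN → INR → GBP.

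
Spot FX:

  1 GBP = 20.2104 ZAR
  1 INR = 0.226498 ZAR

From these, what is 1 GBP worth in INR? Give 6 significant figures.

GBP/INR = 89.2299

1 GBP × 20.2104 = 20.2104 ZAR
20.2104 ZAR ÷ 0.226498 = 89.2299 INR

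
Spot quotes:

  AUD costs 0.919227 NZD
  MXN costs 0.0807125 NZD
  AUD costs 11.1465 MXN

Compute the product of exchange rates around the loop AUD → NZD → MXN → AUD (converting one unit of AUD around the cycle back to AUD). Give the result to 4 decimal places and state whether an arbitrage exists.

Around AUD → NZD → MXN → AUD: 1 × 0.919227 ÷ 0.0807125 ÷ 11.1465 = 1.021747
Product > 1; profitable direction is AUD → NZD → MXN → AUD.

1.0217 (arbitrage exists)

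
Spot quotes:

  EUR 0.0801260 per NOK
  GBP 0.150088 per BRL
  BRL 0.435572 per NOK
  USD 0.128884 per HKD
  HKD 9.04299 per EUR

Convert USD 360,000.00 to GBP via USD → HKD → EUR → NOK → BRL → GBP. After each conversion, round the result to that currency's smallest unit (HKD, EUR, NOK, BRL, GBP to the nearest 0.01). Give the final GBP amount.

USD 360,000.00 ÷ 0.128884 = HKD 2,793,209.40
HKD 2,793,209.40 ÷ 9.04299 = EUR 308,881.18
EUR 308,881.18 ÷ 0.0801260 = NOK 3,854,943.21
NOK 3,854,943.21 × 0.435572 = BRL 1,679,105.32
BRL 1,679,105.32 × 0.150088 = GBP 252,013.56

GBP 252,013.56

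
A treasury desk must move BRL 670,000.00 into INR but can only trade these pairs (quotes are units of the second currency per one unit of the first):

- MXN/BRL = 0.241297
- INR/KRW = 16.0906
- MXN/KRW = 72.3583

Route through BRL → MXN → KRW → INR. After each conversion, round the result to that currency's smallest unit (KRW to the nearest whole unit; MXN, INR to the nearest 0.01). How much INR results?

BRL 670,000.00 ÷ 0.241297 = MXN 2,776,661.13
MXN 2,776,661.13 × 72.3583 = KRW 200,914,479
KRW 200,914,479 ÷ 16.0906 = INR 12,486,450.41

INR 12,486,450.41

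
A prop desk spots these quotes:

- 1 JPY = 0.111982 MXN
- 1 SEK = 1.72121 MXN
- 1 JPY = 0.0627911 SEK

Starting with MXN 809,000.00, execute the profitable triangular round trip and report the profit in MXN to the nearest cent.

Profitable loop is MXN → SEK → JPY → MXN:
MXN 809,000.00 ÷ 1.72121 = SEK 470,018.18
SEK 470,018.18 ÷ 0.0627911 = JPY 7,485,427
JPY 7,485,427 × 0.111982 = MXN 838,233.07
Profit = MXN 838,233.07 − MXN 809,000.00

Profit: MXN 29,233.07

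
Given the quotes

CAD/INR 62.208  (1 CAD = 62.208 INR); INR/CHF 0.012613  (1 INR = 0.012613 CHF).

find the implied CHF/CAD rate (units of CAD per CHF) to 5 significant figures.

1 CHF ÷ 0.012613 = 79.2833 INR
79.2833 INR ÷ 62.208 = 1.27449 CAD

CHF/CAD = 1.2745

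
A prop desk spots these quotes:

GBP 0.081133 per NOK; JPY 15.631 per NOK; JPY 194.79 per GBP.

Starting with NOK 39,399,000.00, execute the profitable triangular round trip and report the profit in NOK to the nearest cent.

Profitable loop is NOK → GBP → JPY → NOK:
NOK 39,399,000.00 × 0.081133 = GBP 3,196,559.07
GBP 3,196,559.07 × 194.79 = JPY 622,657,741
JPY 622,657,741 ÷ 15.631 = NOK 39,834,798.84
Profit = NOK 39,834,798.84 − NOK 39,399,000.00

Profit: NOK 435,798.84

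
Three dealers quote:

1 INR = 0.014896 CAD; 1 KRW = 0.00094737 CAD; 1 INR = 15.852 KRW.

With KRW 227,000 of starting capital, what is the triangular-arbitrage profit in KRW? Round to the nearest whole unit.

Profitable loop is KRW → CAD → INR → KRW:
KRW 227,000 × 0.00094737 = CAD 215.05
CAD 215.05 ÷ 0.014896 = INR 14,436.96
INR 14,436.96 × 15.852 = KRW 228,855
Profit = KRW 228,855 − KRW 227,000

Profit: KRW 1,855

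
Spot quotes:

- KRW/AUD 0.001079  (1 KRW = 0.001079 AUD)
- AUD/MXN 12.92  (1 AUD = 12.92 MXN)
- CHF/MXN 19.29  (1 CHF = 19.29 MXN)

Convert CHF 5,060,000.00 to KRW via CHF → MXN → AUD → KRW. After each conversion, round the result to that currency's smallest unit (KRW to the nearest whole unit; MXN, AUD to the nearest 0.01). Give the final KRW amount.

KRW 7,001,624,022

CHF 5,060,000.00 × 19.29 = MXN 97,607,400.00
MXN 97,607,400.00 ÷ 12.92 = AUD 7,554,752.32
AUD 7,554,752.32 ÷ 0.001079 = KRW 7,001,624,022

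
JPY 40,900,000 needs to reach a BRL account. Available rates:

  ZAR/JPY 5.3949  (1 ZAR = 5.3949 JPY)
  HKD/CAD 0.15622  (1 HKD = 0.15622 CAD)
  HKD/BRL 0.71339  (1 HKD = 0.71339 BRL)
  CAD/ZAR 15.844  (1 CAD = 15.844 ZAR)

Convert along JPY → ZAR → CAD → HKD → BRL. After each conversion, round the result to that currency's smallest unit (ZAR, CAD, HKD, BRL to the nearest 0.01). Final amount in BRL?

JPY 40,900,000 ÷ 5.3949 = ZAR 7,581,234.13
ZAR 7,581,234.13 ÷ 15.844 = CAD 478,492.43
CAD 478,492.43 ÷ 0.15622 = HKD 3,062,939.64
HKD 3,062,939.64 × 0.71339 = BRL 2,185,070.51

BRL 2,185,070.51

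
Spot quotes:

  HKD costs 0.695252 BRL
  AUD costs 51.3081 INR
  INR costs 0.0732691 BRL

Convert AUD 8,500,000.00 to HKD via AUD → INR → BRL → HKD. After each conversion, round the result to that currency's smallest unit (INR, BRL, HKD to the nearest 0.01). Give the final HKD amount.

AUD 8,500,000.00 × 51.3081 = INR 436,118,850.00
INR 436,118,850.00 × 0.0732691 = BRL 31,954,035.63
BRL 31,954,035.63 ÷ 0.695252 = HKD 45,960,364.92

HKD 45,960,364.92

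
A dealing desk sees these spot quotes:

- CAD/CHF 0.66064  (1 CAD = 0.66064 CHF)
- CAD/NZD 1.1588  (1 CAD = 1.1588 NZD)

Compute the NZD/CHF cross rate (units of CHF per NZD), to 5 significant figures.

NZD/CHF = 0.57011

1 NZD ÷ 1.1588 = 0.862962 CAD
0.862962 CAD × 0.66064 = 0.570107 CHF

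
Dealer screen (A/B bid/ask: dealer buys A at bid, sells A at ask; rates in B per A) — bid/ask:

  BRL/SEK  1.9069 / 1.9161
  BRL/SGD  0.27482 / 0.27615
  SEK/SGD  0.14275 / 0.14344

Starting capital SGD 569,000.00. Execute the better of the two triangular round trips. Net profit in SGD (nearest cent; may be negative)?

Net result: SGD -52.55 (no profitable arbitrage after spreads)

Best loop SGD → SEK → BRL → SGD:
SGD 569,000.00 ÷ 0.14344 (buy SEK at ask) = SEK 3,966,815.39
SEK 3,966,815.39 ÷ 1.9161 (buy BRL at ask) = BRL 2,070,254.89
BRL 2,070,254.89 × 0.27482 (sell BRL at bid) = SGD 568,947.45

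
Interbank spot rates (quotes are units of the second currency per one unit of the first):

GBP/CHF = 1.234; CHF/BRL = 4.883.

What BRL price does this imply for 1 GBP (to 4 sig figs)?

1 GBP × 1.234 = 1.234 CHF
1.234 CHF × 4.883 = 6.02562 BRL

GBP/BRL = 6.026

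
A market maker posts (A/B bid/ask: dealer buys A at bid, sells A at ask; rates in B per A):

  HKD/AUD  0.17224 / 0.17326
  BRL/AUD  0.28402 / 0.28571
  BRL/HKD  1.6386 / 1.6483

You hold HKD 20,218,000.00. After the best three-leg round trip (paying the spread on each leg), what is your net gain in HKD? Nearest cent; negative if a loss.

Best loop HKD → BRL → AUD → HKD:
HKD 20,218,000.00 ÷ 1.6483 (buy BRL at ask) = BRL 12,265,971.00
BRL 12,265,971.00 × 0.28402 (sell BRL at bid) = AUD 3,483,781.08
AUD 3,483,781.08 ÷ 0.17326 (buy HKD at ask) = HKD 20,107,243.93

Net result: HKD -110,756.07 (no profitable arbitrage after spreads)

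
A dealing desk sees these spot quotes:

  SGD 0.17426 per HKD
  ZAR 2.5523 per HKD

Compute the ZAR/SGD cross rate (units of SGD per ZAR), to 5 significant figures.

1 ZAR ÷ 2.5523 = 0.391803 HKD
0.391803 HKD × 0.17426 = 0.0682757 SGD

ZAR/SGD = 0.068276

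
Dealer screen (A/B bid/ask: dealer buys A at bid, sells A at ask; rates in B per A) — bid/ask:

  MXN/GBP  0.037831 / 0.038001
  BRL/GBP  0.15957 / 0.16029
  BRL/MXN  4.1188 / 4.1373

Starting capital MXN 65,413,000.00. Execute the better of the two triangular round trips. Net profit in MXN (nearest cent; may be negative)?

Best loop MXN → BRL → GBP → MXN:
MXN 65,413,000.00 ÷ 4.1373 (buy BRL at ask) = BRL 15,810,552.78
BRL 15,810,552.78 × 0.15957 (sell BRL at bid) = GBP 2,522,889.91
GBP 2,522,889.91 ÷ 0.038001 (buy MXN at ask) = MXN 66,390,092.54

Net profit: MXN 977,092.54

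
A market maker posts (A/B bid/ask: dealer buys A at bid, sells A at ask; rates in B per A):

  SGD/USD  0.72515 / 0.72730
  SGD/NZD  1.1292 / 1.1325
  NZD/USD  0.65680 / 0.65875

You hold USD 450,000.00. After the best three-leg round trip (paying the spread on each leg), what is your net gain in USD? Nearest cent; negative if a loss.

Best loop USD → SGD → NZD → USD:
USD 450,000.00 ÷ 0.72730 (buy SGD at ask) = SGD 618,726.80
SGD 618,726.80 × 1.1292 (sell SGD at bid) = NZD 698,666.30
NZD 698,666.30 × 0.65680 (sell NZD at bid) = USD 458,884.03

Net profit: USD 8,884.03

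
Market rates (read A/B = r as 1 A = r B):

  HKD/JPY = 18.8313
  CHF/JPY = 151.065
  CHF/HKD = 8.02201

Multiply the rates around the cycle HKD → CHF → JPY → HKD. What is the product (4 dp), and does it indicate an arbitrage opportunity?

Around HKD → CHF → JPY → HKD: 1 ÷ 8.02201 × 151.065 ÷ 18.8313 = 1.000001
Product ≈ 1 (deviation 0.000%, within rounding noise).

1.0000 (no arbitrage)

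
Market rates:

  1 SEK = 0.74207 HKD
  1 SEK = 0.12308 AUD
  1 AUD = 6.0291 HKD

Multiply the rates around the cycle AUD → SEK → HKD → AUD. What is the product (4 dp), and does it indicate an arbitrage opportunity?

1.0000 (no arbitrage)

Around AUD → SEK → HKD → AUD: 1 ÷ 0.12308 × 0.74207 ÷ 6.0291 = 1.000011
Product ≈ 1 (deviation 0.001%, within rounding noise).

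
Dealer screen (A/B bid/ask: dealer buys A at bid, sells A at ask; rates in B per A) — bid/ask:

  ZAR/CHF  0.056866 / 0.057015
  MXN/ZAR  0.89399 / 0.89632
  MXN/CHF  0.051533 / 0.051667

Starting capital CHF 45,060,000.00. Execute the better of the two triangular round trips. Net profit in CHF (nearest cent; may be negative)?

Net profit: CHF 378,543.01

Best loop CHF → ZAR → MXN → CHF:
CHF 45,060,000.00 ÷ 0.057015 (buy ZAR at ask) = ZAR 790,318,337.28
ZAR 790,318,337.28 ÷ 0.89632 (buy MXN at ask) = MXN 881,736,809.71
MXN 881,736,809.71 × 0.051533 (sell MXN at bid) = CHF 45,438,543.01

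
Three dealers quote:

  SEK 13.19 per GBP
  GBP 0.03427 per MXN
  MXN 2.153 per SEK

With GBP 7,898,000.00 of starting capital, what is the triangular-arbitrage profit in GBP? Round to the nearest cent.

Profit: GBP 217,479.77

Profitable loop is GBP → MXN → SEK → GBP:
GBP 7,898,000.00 ÷ 0.03427 = MXN 230,463,962.65
MXN 230,463,962.65 ÷ 2.153 = SEK 107,043,178.19
SEK 107,043,178.19 ÷ 13.19 = GBP 8,115,479.77
Profit = GBP 8,115,479.77 − GBP 7,898,000.00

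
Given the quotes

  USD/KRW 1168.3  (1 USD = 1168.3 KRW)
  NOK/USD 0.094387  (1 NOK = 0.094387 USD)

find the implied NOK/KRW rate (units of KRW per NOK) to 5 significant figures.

NOK/KRW = 110.27

1 NOK × 0.094387 = 0.094387 USD
0.094387 USD × 1168.3 = 110.272 KRW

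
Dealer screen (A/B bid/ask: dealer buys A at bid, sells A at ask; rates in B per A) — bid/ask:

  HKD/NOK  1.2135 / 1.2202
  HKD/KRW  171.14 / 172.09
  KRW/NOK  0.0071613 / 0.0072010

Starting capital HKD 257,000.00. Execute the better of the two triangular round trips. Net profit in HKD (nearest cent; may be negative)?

Best loop HKD → KRW → NOK → HKD:
HKD 257,000.00 × 171.14 (sell HKD at bid) = KRW 43,982,980
KRW 43,982,980 × 0.0071613 (sell KRW at bid) = NOK 314,975.31
NOK 314,975.31 ÷ 1.2202 (buy HKD at ask) = HKD 258,134.17

Net profit: HKD 1,134.17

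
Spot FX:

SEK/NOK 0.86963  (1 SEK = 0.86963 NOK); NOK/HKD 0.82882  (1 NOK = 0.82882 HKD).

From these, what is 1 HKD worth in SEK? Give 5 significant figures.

HKD/SEK = 1.3874

1 HKD ÷ 0.82882 = 1.20653 NOK
1.20653 NOK ÷ 0.86963 = 1.38741 SEK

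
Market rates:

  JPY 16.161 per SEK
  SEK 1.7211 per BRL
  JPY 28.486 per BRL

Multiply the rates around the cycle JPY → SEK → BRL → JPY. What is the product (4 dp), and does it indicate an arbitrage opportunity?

1.0241 (arbitrage exists)

Around JPY → SEK → BRL → JPY: 1 ÷ 16.161 ÷ 1.7211 × 28.486 = 1.024135
Product > 1; profitable direction is JPY → SEK → BRL → JPY.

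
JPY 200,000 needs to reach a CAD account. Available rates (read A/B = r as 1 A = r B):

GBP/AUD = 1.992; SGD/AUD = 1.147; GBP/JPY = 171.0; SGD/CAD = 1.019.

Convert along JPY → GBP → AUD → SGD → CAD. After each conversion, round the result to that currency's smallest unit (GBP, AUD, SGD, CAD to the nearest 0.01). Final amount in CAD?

CAD 2,069.82

JPY 200,000 ÷ 171.0 = GBP 1,169.59
GBP 1,169.59 × 1.992 = AUD 2,329.82
AUD 2,329.82 ÷ 1.147 = SGD 2,031.23
SGD 2,031.23 × 1.019 = CAD 2,069.82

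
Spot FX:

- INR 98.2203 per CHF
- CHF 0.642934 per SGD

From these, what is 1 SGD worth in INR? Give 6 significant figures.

SGD/INR = 63.1492

1 SGD × 0.642934 = 0.642934 CHF
0.642934 CHF × 98.2203 = 63.1492 INR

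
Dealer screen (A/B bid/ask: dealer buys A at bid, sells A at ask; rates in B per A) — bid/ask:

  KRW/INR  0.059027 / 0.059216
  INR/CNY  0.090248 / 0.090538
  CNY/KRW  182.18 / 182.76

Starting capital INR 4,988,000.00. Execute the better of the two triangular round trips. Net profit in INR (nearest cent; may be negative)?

Best loop INR → KRW → CNY → INR:
INR 4,988,000.00 ÷ 0.059216 (buy KRW at ask) = KRW 84,233,991
KRW 84,233,991 ÷ 182.76 (buy CNY at ask) = CNY 460,899.49
CNY 460,899.49 ÷ 0.090538 (buy INR at ask) = INR 5,090,674.52

Net profit: INR 102,674.52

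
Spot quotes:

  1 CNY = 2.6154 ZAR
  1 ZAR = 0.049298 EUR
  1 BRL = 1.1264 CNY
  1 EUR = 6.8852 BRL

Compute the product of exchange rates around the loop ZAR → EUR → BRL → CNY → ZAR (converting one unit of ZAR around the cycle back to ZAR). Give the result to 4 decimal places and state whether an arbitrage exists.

Around ZAR → EUR → BRL → CNY → ZAR: 1 × 0.049298 × 6.8852 × 1.1264 × 2.6154 = 0.999946
Product ≈ 1 (deviation 0.005%, within rounding noise).

0.9999 (no arbitrage)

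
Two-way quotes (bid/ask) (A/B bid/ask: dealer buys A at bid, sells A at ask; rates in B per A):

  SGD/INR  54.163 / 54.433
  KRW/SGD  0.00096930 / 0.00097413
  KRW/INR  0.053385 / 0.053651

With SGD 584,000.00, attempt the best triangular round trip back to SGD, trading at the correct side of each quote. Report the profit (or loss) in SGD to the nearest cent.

Best loop SGD → KRW → INR → SGD:
SGD 584,000.00 ÷ 0.00097413 (buy KRW at ask) = KRW 599,509,306
KRW 599,509,306 × 0.053385 (sell KRW at bid) = INR 32,004,804.29
INR 32,004,804.29 ÷ 54.433 (buy SGD at ask) = SGD 587,966.94

Net profit: SGD 3,966.94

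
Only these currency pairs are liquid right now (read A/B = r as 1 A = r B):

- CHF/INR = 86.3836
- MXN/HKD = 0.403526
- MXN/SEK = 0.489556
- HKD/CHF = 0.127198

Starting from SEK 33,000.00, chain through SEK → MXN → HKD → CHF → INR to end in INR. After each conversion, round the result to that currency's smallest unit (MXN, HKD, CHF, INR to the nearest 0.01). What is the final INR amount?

INR 298,878.62

SEK 33,000.00 ÷ 0.489556 = MXN 67,408.02
MXN 67,408.02 × 0.403526 = HKD 27,200.89
HKD 27,200.89 × 0.127198 = CHF 3,459.90
CHF 3,459.90 × 86.3836 = INR 298,878.62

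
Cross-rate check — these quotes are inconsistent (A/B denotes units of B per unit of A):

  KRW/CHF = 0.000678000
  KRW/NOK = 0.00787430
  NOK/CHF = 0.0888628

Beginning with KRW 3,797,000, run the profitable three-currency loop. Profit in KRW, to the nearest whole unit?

Profitable loop is KRW → NOK → CHF → KRW:
KRW 3,797,000 × 0.00787430 = NOK 29,898.72
NOK 29,898.72 × 0.0888628 = CHF 2,656.88
CHF 2,656.88 ÷ 0.000678000 = KRW 3,918,708
Profit = KRW 3,918,708 − KRW 3,797,000

Profit: KRW 121,708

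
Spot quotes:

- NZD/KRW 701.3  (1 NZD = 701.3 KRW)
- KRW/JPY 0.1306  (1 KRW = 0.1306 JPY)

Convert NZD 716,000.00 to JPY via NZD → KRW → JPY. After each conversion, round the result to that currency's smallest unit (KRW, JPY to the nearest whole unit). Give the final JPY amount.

NZD 716,000.00 × 701.3 = KRW 502,130,800
KRW 502,130,800 × 0.1306 = JPY 65,578,282

JPY 65,578,282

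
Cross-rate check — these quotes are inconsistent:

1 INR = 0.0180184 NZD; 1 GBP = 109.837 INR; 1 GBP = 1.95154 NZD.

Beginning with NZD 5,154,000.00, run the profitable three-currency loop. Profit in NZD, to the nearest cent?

Profitable loop is NZD → GBP → INR → NZD:
NZD 5,154,000.00 ÷ 1.95154 = GBP 2,640,991.22
GBP 2,640,991.22 × 109.837 = INR 290,078,552.32
INR 290,078,552.32 × 0.0180184 = NZD 5,226,751.39
Profit = NZD 5,226,751.39 − NZD 5,154,000.00

Profit: NZD 72,751.39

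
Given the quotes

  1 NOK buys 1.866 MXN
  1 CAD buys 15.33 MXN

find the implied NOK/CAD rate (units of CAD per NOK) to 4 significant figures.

1 NOK × 1.866 = 1.866 MXN
1.866 MXN ÷ 15.33 = 0.121722 CAD

NOK/CAD = 0.1217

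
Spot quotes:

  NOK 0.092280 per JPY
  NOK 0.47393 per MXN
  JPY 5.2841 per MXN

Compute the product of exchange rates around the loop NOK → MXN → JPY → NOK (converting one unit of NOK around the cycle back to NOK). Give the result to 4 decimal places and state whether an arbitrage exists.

Around NOK → MXN → JPY → NOK: 1 ÷ 0.47393 × 5.2841 × 0.092280 = 1.028879
Product > 1; profitable direction is NOK → MXN → JPY → NOK.

1.0289 (arbitrage exists)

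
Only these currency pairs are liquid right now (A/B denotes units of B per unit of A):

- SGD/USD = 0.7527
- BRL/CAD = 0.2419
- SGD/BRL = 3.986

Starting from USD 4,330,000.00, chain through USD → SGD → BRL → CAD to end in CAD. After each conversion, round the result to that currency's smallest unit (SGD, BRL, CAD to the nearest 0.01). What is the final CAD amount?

CAD 5,546,757.04

USD 4,330,000.00 ÷ 0.7527 = SGD 5,752,623.89
SGD 5,752,623.89 × 3.986 = BRL 22,929,958.83
BRL 22,929,958.83 × 0.2419 = CAD 5,546,757.04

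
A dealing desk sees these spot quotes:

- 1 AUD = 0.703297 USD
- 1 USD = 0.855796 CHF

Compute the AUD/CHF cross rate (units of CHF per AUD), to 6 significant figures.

AUD/CHF = 0.601879

1 AUD × 0.703297 = 0.703297 USD
0.703297 USD × 0.855796 = 0.601879 CHF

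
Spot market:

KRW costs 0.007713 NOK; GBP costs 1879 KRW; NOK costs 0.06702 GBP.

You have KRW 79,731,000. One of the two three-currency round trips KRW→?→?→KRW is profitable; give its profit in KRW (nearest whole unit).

Profitable loop is KRW → GBP → NOK → KRW:
KRW 79,731,000 ÷ 1879 = GBP 42,432.68
GBP 42,432.68 ÷ 0.06702 = NOK 633,134.54
NOK 633,134.54 ÷ 0.007713 = KRW 82,086,677
Profit = KRW 82,086,677 − KRW 79,731,000

Profit: KRW 2,355,677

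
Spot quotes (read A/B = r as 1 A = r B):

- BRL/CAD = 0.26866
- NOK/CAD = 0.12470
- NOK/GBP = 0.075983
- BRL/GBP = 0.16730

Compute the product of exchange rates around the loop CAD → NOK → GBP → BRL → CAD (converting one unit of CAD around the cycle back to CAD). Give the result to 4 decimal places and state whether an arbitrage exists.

0.9785 (arbitrage exists)

Around CAD → NOK → GBP → BRL → CAD: 1 ÷ 0.12470 × 0.075983 ÷ 0.16730 × 0.26866 = 0.978491
Product < 1; profitable direction is CAD → BRL → GBP → NOK → CAD.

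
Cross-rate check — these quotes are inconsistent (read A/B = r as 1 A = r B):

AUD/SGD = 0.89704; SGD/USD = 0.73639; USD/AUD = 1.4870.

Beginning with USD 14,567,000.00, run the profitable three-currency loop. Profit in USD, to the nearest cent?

Profitable loop is USD → SGD → AUD → USD:
USD 14,567,000.00 ÷ 0.73639 = SGD 19,781,637.45
SGD 19,781,637.45 ÷ 0.89704 = AUD 22,052,124.15
AUD 22,052,124.15 ÷ 1.4870 = USD 14,829,942.27
Profit = USD 14,829,942.27 − USD 14,567,000.00

Profit: USD 262,942.27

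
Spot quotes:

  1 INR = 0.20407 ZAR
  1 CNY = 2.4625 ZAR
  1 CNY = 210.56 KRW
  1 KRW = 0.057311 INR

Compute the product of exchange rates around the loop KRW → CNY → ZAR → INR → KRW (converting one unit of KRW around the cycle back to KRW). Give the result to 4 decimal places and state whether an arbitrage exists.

Around KRW → CNY → ZAR → INR → KRW: 1 ÷ 210.56 × 2.4625 ÷ 0.20407 ÷ 0.057311 = 0.999961
Product ≈ 1 (deviation 0.004%, within rounding noise).

1.0000 (no arbitrage)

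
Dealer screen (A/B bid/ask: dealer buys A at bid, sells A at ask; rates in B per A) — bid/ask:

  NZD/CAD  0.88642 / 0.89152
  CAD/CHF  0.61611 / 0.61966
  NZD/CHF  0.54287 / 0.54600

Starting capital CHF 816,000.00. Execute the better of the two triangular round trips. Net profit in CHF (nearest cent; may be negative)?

Best loop CHF → NZD → CAD → CHF:
CHF 816,000.00 ÷ 0.54600 (buy NZD at ask) = NZD 1,494,505.49
NZD 1,494,505.49 × 0.88642 (sell NZD at bid) = CAD 1,324,759.56
CAD 1,324,759.56 × 0.61611 (sell CAD at bid) = CHF 816,197.61

Net profit: CHF 197.61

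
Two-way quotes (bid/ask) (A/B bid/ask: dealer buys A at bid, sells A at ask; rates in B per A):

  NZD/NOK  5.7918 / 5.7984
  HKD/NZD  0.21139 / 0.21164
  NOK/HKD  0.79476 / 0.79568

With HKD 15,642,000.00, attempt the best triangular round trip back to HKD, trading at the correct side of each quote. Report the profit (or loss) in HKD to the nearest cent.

Net profit: HKD 377,461.58

Best loop HKD → NOK → NZD → HKD:
HKD 15,642,000.00 ÷ 0.79568 (buy NOK at ask) = NOK 19,658,656.75
NOK 19,658,656.75 ÷ 5.7984 (buy NZD at ask) = NZD 3,390,358.85
NZD 3,390,358.85 ÷ 0.21164 (buy HKD at ask) = HKD 16,019,461.58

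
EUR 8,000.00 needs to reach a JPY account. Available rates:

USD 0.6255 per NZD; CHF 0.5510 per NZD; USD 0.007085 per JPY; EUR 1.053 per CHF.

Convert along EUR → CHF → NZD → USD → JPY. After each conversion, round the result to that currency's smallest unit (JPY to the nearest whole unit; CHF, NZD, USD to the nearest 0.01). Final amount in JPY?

EUR 8,000.00 ÷ 1.053 = CHF 7,597.34
CHF 7,597.34 ÷ 0.5510 = NZD 13,788.28
NZD 13,788.28 × 0.6255 = USD 8,624.57
USD 8,624.57 ÷ 0.007085 = JPY 1,217,300

JPY 1,217,300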